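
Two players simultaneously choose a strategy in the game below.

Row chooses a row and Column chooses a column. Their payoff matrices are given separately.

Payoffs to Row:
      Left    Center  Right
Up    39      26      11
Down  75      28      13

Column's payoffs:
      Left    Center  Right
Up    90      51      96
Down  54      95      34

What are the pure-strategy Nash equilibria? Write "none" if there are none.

The unique pure-strategy Nash equilibrium is (Down, Center).

(Up, Left): Row can switch to Down (39 → 75). Not NE.
(Up, Center): Row can switch to Down (26 → 28). Not NE.
(Up, Right): Row can switch to Down (11 → 13). Not NE.
(Down, Left): Column can switch to Center (54 → 95). Not NE.
(Down, Center): Row gets 28, best alternative 26; Column gets 95, best alternative 54. No profitable deviation — NE.
(Down, Right): Column can switch to Left (34 → 54). Not NE.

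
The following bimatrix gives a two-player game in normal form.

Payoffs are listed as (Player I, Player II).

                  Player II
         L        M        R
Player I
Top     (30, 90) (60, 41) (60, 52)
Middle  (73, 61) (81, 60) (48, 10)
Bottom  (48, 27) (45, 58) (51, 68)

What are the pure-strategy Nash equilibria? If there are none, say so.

(Top, L): Player I can switch to Middle (30 → 73). Not NE.
(Top, M): Player I can switch to Middle (60 → 81). Not NE.
(Top, R): Player II can switch to L (52 → 90). Not NE.
(Middle, L): Player I gets 73, best alternative 48; Player II gets 61, best alternative 60. No profitable deviation — NE.
(Middle, M): Player II can switch to L (60 → 61). Not NE.
(Middle, R): Player I can switch to Top (48 → 60). Not NE.
(Bottom, L): Player I can switch to Middle (48 → 73). Not NE.
(Bottom, M): Player I can switch to Top (45 → 60). Not NE.
(Bottom, R): Player I can switch to Top (51 → 60). Not NE.

The unique pure-strategy Nash equilibrium is (Middle, L).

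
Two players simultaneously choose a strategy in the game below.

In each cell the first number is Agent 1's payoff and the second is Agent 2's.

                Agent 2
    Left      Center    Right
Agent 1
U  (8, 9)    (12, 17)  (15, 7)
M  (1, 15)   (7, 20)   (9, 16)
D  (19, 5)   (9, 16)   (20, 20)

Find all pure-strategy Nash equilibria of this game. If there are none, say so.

The pure Nash equilibria are (U, Center); (D, Right).

Agent 1 against Left: payoffs 8, 1, 19 → best response D.
Agent 1 against Center: payoffs 12, 7, 9 → best response U.
Agent 1 against Right: payoffs 15, 9, 20 → best response D.
Agent 2 against U: payoffs 9, 17, 7 → best response Center.
Agent 2 against M: payoffs 15, 20, 16 → best response Center.
Agent 2 against D: payoffs 5, 16, 20 → best response Right.
Mutual best responses: (U, Center); (D, Right).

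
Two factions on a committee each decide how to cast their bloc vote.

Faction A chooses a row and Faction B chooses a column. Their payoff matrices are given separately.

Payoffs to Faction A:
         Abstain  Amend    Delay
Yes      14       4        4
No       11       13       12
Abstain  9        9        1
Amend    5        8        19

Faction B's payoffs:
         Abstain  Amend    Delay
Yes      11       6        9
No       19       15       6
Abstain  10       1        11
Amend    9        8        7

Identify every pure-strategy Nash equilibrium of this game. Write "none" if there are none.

Faction A against Abstain: payoffs 14, 11, 9, 5 → best response Yes.
Faction A against Amend: payoffs 4, 13, 9, 8 → best response No.
Faction A against Delay: payoffs 4, 12, 1, 19 → best response Amend.
Faction B against Yes: payoffs 11, 6, 9 → best response Abstain.
Faction B against No: payoffs 19, 15, 6 → best response Abstain.
Faction B against Abstain: payoffs 10, 1, 11 → best response Delay.
Faction B against Amend: payoffs 9, 8, 7 → best response Abstain.
Mutual best responses: (Yes, Abstain).

(Yes, Abstain)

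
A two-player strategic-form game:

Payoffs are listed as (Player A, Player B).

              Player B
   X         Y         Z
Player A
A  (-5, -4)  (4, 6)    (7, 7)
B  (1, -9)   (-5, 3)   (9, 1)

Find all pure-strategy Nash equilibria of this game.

There is no pure-strategy Nash equilibrium.

Check each profile: it is a Nash equilibrium iff no player can strictly gain by switching unilaterally.
(A, X): Player A can switch to B (-5 → 1). Not NE.
(A, Y): Player B can switch to Z (6 → 7). Not NE.
(A, Z): Player A can switch to B (7 → 9). Not NE.
(B, X): Player B can switch to Y (-9 → 3). Not NE.
(B, Y): Player A can switch to A (-5 → 4). Not NE.
(B, Z): Player B can switch to Y (1 → 3). Not NE.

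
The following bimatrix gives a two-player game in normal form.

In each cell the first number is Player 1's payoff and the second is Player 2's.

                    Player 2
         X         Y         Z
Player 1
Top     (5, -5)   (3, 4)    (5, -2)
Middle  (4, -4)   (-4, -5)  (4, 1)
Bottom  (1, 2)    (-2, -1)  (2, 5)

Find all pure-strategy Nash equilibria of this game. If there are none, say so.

For each strategy profile, look for a profitable unilateral deviation.
(Top, X): Player 2 can switch to Y (-5 → 4). Not NE.
(Top, Y): Player 1 gets 3, best alternative -2; Player 2 gets 4, best alternative -2. No profitable deviation — NE.
(Top, Z): Player 2 can switch to Y (-2 → 4). Not NE.
(Middle, X): Player 1 can switch to Top (4 → 5). Not NE.
(Middle, Y): Player 1 can switch to Top (-4 → 3). Not NE.
(Middle, Z): Player 1 can switch to Top (4 → 5). Not NE.
(Bottom, X): Player 1 can switch to Top (1 → 5). Not NE.
(Bottom, Y): Player 1 can switch to Top (-2 → 3). Not NE.
(Bottom, Z): Player 1 can switch to Top (2 → 5). Not NE.

The unique pure-strategy Nash equilibrium is (Top, Y).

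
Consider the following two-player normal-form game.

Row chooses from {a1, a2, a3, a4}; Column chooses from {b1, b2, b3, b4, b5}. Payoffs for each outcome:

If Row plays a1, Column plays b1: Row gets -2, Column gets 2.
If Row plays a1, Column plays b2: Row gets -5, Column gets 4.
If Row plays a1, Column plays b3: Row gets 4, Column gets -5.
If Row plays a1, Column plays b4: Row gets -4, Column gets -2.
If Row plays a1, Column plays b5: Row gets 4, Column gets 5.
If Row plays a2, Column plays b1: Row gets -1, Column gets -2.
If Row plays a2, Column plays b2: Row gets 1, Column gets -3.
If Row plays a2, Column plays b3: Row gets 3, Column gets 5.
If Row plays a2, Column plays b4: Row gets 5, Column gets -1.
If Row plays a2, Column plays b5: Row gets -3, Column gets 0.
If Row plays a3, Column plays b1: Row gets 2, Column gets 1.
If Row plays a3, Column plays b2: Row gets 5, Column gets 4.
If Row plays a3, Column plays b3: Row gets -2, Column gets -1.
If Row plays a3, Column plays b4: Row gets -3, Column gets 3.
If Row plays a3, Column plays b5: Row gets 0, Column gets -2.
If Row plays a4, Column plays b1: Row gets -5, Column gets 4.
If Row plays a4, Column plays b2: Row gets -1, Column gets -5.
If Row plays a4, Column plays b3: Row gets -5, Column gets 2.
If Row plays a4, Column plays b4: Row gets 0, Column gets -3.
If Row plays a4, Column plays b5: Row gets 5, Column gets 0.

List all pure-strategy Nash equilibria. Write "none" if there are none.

The unique pure-strategy Nash equilibrium is (a3, b2).

Row against b1: payoffs -2, -1, 2, -5 → best response a3.
Row against b2: payoffs -5, 1, 5, -1 → best response a3.
Row against b3: payoffs 4, 3, -2, -5 → best response a1.
Row against b4: payoffs -4, 5, -3, 0 → best response a2.
Row against b5: payoffs 4, -3, 0, 5 → best response a4.
Column against a1: payoffs 2, 4, -5, -2, 5 → best response b5.
Column against a2: payoffs -2, -3, 5, -1, 0 → best response b3.
Column against a3: payoffs 1, 4, -1, 3, -2 → best response b2.
Column against a4: payoffs 4, -5, 2, -3, 0 → best response b1.
Mutual best responses: (a3, b2).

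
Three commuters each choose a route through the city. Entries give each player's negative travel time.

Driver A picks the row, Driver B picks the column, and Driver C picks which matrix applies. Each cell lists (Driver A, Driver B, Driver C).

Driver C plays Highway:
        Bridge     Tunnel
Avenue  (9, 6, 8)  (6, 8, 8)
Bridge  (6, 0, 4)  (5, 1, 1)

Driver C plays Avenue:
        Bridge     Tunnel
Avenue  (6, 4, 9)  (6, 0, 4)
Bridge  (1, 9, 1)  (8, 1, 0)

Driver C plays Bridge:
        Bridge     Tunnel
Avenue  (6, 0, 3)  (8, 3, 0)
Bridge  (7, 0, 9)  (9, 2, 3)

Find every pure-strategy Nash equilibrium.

(Avenue, Bridge, Highway): Driver B can switch to Tunnel (6 → 8). Not NE.
(Avenue, Bridge, Avenue): Driver A gets 6, best alternative 1; Driver B gets 4, best alternative 0; Driver C gets 9, best alternative 8. No profitable deviation — NE.
(Avenue, Bridge, Bridge): Driver A can switch to Bridge (6 → 7). Not NE.
(Avenue, Tunnel, Highway): Driver A gets 6, best alternative 5; Driver B gets 8, best alternative 6; Driver C gets 8, best alternative 4. No profitable deviation — NE.
(Avenue, Tunnel, Avenue): Driver A can switch to Bridge (6 → 8). Not NE.
(Avenue, Tunnel, Bridge): Driver A can switch to Bridge (8 → 9). Not NE.
(Bridge, Bridge, Highway): Driver A can switch to Avenue (6 → 9). Not NE.
(Bridge, Bridge, Avenue): Driver A can switch to Avenue (1 → 6). Not NE.
(Bridge, Tunnel, Bridge): Driver A gets 9, best alternative 8; Driver B gets 2, best alternative 0; Driver C gets 3, best alternative 1. No profitable deviation — NE.
(The remaining 3 profiles each have a profitable deviation by the same check.)

The pure Nash equilibria are (Avenue, Bridge, Avenue); (Avenue, Tunnel, Highway); (Bridge, Tunnel, Bridge).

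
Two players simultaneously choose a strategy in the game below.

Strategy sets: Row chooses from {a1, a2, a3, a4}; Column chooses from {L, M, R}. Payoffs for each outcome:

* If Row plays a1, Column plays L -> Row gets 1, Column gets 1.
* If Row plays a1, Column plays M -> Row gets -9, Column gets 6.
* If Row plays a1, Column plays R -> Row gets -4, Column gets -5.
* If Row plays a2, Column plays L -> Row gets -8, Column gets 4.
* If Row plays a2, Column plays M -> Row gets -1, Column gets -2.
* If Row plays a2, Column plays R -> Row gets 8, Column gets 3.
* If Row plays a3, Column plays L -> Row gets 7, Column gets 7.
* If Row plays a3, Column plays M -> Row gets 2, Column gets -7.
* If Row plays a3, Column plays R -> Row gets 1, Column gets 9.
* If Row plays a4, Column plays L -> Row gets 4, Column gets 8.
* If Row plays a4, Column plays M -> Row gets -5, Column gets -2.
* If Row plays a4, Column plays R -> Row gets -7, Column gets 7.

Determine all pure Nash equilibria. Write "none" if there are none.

There is no pure-strategy Nash equilibrium.

Check each profile: it is a Nash equilibrium iff no player can strictly gain by switching unilaterally.
(a1, L): Row can switch to a3 (1 → 7). Not NE.
(a1, M): Row can switch to a2 (-9 → -1). Not NE.
(a1, R): Row can switch to a2 (-4 → 8). Not NE.
(a2, L): Row can switch to a1 (-8 → 1). Not NE.
(a2, M): Row can switch to a3 (-1 → 2). Not NE.
(a2, R): Column can switch to L (3 → 4). Not NE.
(The remaining 6 profiles each have a profitable deviation by the same check.)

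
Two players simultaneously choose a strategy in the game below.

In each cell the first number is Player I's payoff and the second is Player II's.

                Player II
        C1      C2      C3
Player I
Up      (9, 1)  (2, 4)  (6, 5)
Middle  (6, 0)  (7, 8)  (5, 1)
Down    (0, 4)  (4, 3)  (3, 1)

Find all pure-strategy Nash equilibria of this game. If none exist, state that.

Player I against C1: payoffs 9, 6, 0 → best response Up.
Player I against C2: payoffs 2, 7, 4 → best response Middle.
Player I against C3: payoffs 6, 5, 3 → best response Up.
Player II against Up: payoffs 1, 4, 5 → best response C3.
Player II against Middle: payoffs 0, 8, 1 → best response C2.
Player II against Down: payoffs 4, 3, 1 → best response C1.
Mutual best responses: (Up, C3); (Middle, C2).

The pure Nash equilibria are (Up, C3); (Middle, C2).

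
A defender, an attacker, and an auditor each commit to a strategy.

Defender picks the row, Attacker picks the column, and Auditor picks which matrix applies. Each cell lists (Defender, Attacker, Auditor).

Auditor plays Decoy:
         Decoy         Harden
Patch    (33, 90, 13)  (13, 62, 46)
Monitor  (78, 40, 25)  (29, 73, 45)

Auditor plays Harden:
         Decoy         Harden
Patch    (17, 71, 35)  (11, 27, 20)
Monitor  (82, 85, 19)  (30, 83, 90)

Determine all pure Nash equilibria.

This game has no pure Nash equilibrium.

Defender against (Decoy, Decoy): payoffs 33, 78 → best response Monitor.
Defender against (Decoy, Harden): payoffs 17, 82 → best response Monitor.
Defender against (Harden, Decoy): payoffs 13, 29 → best response Monitor.
Defender against (Harden, Harden): payoffs 11, 30 → best response Monitor.
Attacker against (Patch, Decoy): payoffs 90, 62 → best response Decoy.
Attacker against (Patch, Harden): payoffs 71, 27 → best response Decoy.
Attacker against (Monitor, Decoy): payoffs 40, 73 → best response Harden.
Attacker against (Monitor, Harden): payoffs 85, 83 → best response Decoy.
Auditor against (Patch, Decoy): payoffs 13, 35 → best response Harden.
Auditor against (Patch, Harden): payoffs 46, 20 → best response Decoy.
Auditor against (Monitor, Decoy): payoffs 25, 19 → best response Decoy.
Auditor against (Monitor, Harden): payoffs 45, 90 → best response Harden.
No profile is a mutual best response for all players.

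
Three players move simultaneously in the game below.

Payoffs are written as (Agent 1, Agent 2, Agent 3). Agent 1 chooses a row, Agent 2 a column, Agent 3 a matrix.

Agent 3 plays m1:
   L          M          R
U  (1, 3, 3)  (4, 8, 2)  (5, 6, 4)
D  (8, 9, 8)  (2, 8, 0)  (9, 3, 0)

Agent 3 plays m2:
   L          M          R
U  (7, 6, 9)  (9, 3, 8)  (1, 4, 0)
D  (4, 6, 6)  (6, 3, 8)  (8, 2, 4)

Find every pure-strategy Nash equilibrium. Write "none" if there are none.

Pure-strategy Nash equilibria: (U, L, m2), (D, L, m1)

For each player, find the best response to each opponent profile; mutual best responses are the pure NE.
Agent 1 against (L, m1): payoffs 1, 8 → best response D.
Agent 1 against (L, m2): payoffs 7, 4 → best response U.
Agent 1 against (M, m1): payoffs 4, 2 → best response U.
Agent 1 against (M, m2): payoffs 9, 6 → best response U.
Agent 1 against (R, m1): payoffs 5, 9 → best response D.
Agent 1 against (R, m2): payoffs 1, 8 → best response D.
Agent 2 against (U, m1): payoffs 3, 8, 6 → best response M.
Agent 2 against (U, m2): payoffs 6, 3, 4 → best response L.
Agent 2 against (D, m1): payoffs 9, 8, 3 → best response L.
Agent 2 against (D, m2): payoffs 6, 3, 2 → best response L.
Agent 3 against (U, L): payoffs 3, 9 → best response m2.
Agent 3 against (U, M): payoffs 2, 8 → best response m2.
Agent 3 against (U, R): payoffs 4, 0 → best response m1.
Agent 3 against (D, L): payoffs 8, 6 → best response m1.
Agent 3 against (D, M): payoffs 0, 8 → best response m2.
Agent 3 against (D, R): payoffs 0, 4 → best response m2.
Mutual best responses: (U, L, m2); (D, L, m1).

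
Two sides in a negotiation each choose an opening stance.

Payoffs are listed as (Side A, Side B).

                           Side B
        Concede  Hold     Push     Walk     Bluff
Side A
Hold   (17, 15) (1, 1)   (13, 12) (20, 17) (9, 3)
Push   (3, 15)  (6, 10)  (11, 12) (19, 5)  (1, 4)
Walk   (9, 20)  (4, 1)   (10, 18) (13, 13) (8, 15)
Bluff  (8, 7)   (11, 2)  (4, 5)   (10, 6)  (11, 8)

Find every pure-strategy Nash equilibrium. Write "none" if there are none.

Check each profile: it is a Nash equilibrium iff no player can strictly gain by switching unilaterally.
(Hold, Concede): Side B can switch to Walk (15 → 17). Not NE.
(Hold, Hold): Side A can switch to Push (1 → 6). Not NE.
(Hold, Push): Side B can switch to Concede (12 → 15). Not NE.
(Hold, Walk): Side A gets 20, best alternative 19; Side B gets 17, best alternative 15. No profitable deviation — NE.
(Hold, Bluff): Side A can switch to Bluff (9 → 11). Not NE.
(Push, Concede): Side A can switch to Hold (3 → 17). Not NE.
(Push, Hold): Side A can switch to Bluff (6 → 11). Not NE.
(Push, Push): Side A can switch to Hold (11 → 13). Not NE.
(Push, Walk): Side A can switch to Hold (19 → 20). Not NE.
(Push, Bluff): Side A can switch to Hold (1 → 9). Not NE.
(Walk, Concede): Side A can switch to Hold (9 → 17). Not NE.
(Walk, Hold): Side A can switch to Push (4 → 6). Not NE.
(Walk, Push): Side A can switch to Hold (10 → 13). Not NE.
(Bluff, Bluff): Side A gets 11, best alternative 9; Side B gets 8, best alternative 7. No profitable deviation — NE.
(The remaining 6 profiles each have a profitable deviation by the same check.)

Pure-strategy Nash equilibria: (Hold, Walk) and (Bluff, Bluff)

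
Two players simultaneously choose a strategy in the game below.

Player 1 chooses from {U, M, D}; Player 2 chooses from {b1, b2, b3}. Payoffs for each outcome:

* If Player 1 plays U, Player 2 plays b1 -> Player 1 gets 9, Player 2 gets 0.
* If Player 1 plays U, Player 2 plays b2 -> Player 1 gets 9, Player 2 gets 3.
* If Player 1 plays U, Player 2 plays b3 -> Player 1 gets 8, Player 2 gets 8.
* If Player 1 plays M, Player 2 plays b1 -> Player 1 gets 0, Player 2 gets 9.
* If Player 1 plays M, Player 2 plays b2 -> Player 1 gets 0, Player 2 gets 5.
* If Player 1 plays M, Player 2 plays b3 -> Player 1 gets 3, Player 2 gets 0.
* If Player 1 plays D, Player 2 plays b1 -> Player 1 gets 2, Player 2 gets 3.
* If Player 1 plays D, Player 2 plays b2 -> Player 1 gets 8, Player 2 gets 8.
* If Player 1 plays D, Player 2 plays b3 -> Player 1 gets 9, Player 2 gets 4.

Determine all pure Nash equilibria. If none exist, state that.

For each strategy profile, look for a profitable unilateral deviation.
(U, b1): Player 2 can switch to b2 (0 → 3). Not NE.
(U, b2): Player 2 can switch to b3 (3 → 8). Not NE.
(U, b3): Player 1 can switch to D (8 → 9). Not NE.
(M, b1): Player 1 can switch to U (0 → 9). Not NE.
(M, b2): Player 1 can switch to U (0 → 9). Not NE.
(M, b3): Player 1 can switch to U (3 → 8). Not NE.
(D, b1): Player 1 can switch to U (2 → 9). Not NE.
(D, b2): Player 1 can switch to U (8 → 9). Not NE.
(D, b3): Player 2 can switch to b2 (4 → 8). Not NE.

No pure-strategy Nash equilibrium.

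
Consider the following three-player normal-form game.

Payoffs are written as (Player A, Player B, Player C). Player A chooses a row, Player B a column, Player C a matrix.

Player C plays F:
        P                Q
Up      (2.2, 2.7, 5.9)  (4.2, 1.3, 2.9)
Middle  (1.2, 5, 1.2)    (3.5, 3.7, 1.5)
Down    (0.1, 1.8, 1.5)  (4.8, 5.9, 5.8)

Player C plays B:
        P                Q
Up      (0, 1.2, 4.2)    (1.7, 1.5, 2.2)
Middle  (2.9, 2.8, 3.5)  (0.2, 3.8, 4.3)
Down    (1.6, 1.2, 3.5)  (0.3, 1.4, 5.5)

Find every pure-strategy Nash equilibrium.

Pure-strategy Nash equilibria: (Up, P, F); (Down, Q, F)

Player A against (P, F): payoffs 2.2, 1.2, 0.1 → best response Up.
Player A against (P, B): payoffs 0, 2.9, 1.6 → best response Middle.
Player A against (Q, F): payoffs 4.2, 3.5, 4.8 → best response Down.
Player A against (Q, B): payoffs 1.7, 0.2, 0.3 → best response Up.
Player B against (Up, F): payoffs 2.7, 1.3 → best response P.
Player B against (Up, B): payoffs 1.2, 1.5 → best response Q.
Player B against (Middle, F): payoffs 5, 3.7 → best response P.
Player B against (Middle, B): payoffs 2.8, 3.8 → best response Q.
Player B against (Down, F): payoffs 1.8, 5.9 → best response Q.
Player B against (Down, B): payoffs 1.2, 1.4 → best response Q.
Player C against (Up, P): payoffs 5.9, 4.2 → best response F.
Player C against (Up, Q): payoffs 2.9, 2.2 → best response F.
Player C against (Middle, P): payoffs 1.2, 3.5 → best response B.
Player C against (Middle, Q): payoffs 1.5, 4.3 → best response B.
Player C against (Down, P): payoffs 1.5, 3.5 → best response B.
Player C against (Down, Q): payoffs 5.8, 5.5 → best response F.
Mutual best responses: (Up, P, F); (Down, Q, F).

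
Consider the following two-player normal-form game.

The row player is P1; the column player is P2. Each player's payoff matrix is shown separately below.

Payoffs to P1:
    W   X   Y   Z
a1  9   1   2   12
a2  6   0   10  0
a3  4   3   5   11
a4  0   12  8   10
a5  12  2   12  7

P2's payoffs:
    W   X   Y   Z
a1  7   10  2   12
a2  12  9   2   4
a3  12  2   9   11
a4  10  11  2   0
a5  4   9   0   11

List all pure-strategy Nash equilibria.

P1 against W: payoffs 9, 6, 4, 0, 12 → best response a5.
P1 against X: payoffs 1, 0, 3, 12, 2 → best response a4.
P1 against Y: payoffs 2, 10, 5, 8, 12 → best response a5.
P1 against Z: payoffs 12, 0, 11, 10, 7 → best response a1.
P2 against a1: payoffs 7, 10, 2, 12 → best response Z.
P2 against a2: payoffs 12, 9, 2, 4 → best response W.
P2 against a3: payoffs 12, 2, 9, 11 → best response W.
P2 against a4: payoffs 10, 11, 2, 0 → best response X.
P2 against a5: payoffs 4, 9, 0, 11 → best response Z.
Mutual best responses: (a1, Z); (a4, X).

The pure Nash equilibria are (a1, Z), (a4, X).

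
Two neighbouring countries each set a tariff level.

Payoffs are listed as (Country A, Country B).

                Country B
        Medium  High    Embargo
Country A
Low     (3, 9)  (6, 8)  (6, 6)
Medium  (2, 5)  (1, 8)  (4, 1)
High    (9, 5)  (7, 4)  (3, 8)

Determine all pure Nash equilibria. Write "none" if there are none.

Country A against Medium: payoffs 3, 2, 9 → best response High.
Country A against High: payoffs 6, 1, 7 → best response High.
Country A against Embargo: payoffs 6, 4, 3 → best response Low.
Country B against Low: payoffs 9, 8, 6 → best response Medium.
Country B against Medium: payoffs 5, 8, 1 → best response High.
Country B against High: payoffs 5, 4, 8 → best response Embargo.
No profile is a mutual best response for all players.

This game has no pure Nash equilibrium.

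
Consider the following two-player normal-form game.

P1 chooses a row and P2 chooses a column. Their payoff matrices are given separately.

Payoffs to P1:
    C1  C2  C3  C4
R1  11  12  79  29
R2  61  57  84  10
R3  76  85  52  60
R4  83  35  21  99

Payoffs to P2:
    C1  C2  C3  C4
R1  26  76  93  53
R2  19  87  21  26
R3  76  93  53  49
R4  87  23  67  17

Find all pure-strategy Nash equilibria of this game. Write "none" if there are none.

Pure-strategy Nash equilibria: (R3, C2) and (R4, C1)

P1 against C1: payoffs 11, 61, 76, 83 → best response R4.
P1 against C2: payoffs 12, 57, 85, 35 → best response R3.
P1 against C3: payoffs 79, 84, 52, 21 → best response R2.
P1 against C4: payoffs 29, 10, 60, 99 → best response R4.
P2 against R1: payoffs 26, 76, 93, 53 → best response C3.
P2 against R2: payoffs 19, 87, 21, 26 → best response C2.
P2 against R3: payoffs 76, 93, 53, 49 → best response C2.
P2 against R4: payoffs 87, 23, 67, 17 → best response C1.
Mutual best responses: (R3, C2); (R4, C1).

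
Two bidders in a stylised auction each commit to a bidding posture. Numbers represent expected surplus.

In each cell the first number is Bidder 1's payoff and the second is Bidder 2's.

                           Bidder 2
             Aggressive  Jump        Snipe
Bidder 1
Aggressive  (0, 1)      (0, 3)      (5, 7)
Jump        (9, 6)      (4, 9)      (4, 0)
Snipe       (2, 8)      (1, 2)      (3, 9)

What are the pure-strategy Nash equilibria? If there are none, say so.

(Aggressive, Aggressive): Bidder 1 can switch to Jump (0 → 9). Not NE.
(Aggressive, Jump): Bidder 1 can switch to Jump (0 → 4). Not NE.
(Aggressive, Snipe): Bidder 1 gets 5, best alternative 4; Bidder 2 gets 7, best alternative 3. No profitable deviation — NE.
(Jump, Aggressive): Bidder 2 can switch to Jump (6 → 9). Not NE.
(Jump, Jump): Bidder 1 gets 4, best alternative 1; Bidder 2 gets 9, best alternative 6. No profitable deviation — NE.
(Jump, Snipe): Bidder 1 can switch to Aggressive (4 → 5). Not NE.
(Snipe, Aggressive): Bidder 1 can switch to Jump (2 → 9). Not NE.
(Snipe, Jump): Bidder 1 can switch to Jump (1 → 4). Not NE.
(Snipe, Snipe): Bidder 1 can switch to Aggressive (3 → 5). Not NE.

The pure Nash equilibria are (Aggressive, Snipe), (Jump, Jump).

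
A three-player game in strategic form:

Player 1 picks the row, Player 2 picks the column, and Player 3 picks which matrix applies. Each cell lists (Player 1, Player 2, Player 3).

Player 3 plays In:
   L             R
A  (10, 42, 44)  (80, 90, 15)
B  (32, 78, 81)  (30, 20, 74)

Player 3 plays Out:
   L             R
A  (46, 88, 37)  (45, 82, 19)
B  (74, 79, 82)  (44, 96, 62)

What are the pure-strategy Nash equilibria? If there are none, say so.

This game has no pure Nash equilibrium.

Check each profile: it is a Nash equilibrium iff no player can strictly gain by switching unilaterally.
(A, L, In): Player 1 can switch to B (10 → 32). Not NE.
(A, L, Out): Player 1 can switch to B (46 → 74). Not NE.
(A, R, In): Player 3 can switch to Out (15 → 19). Not NE.
(A, R, Out): Player 2 can switch to L (82 → 88). Not NE.
(B, L, In): Player 3 can switch to Out (81 → 82). Not NE.
(B, L, Out): Player 2 can switch to R (79 → 96). Not NE.
(The remaining 2 profiles each have a profitable deviation by the same check.)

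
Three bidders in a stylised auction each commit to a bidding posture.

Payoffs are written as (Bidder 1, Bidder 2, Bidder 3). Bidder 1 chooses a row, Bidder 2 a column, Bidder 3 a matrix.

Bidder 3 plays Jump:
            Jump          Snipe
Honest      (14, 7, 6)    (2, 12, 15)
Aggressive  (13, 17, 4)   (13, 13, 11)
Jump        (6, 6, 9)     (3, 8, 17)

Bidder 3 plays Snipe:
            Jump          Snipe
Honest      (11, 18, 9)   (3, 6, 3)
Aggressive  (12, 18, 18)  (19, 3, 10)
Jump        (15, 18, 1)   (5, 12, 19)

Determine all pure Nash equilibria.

(Honest, Jump, Jump): Bidder 2 can switch to Snipe (7 → 12). Not NE.
(Honest, Jump, Snipe): Bidder 1 can switch to Aggressive (11 → 12). Not NE.
(Honest, Snipe, Jump): Bidder 1 can switch to Aggressive (2 → 13). Not NE.
(Honest, Snipe, Snipe): Bidder 1 can switch to Aggressive (3 → 19). Not NE.
(Aggressive, Jump, Jump): Bidder 1 can switch to Honest (13 → 14). Not NE.
(Aggressive, Jump, Snipe): Bidder 1 can switch to Jump (12 → 15). Not NE.
(Aggressive, Snipe, Jump): Bidder 2 can switch to Jump (13 → 17). Not NE.
(Aggressive, Snipe, Snipe): Bidder 2 can switch to Jump (3 → 18). Not NE.
(Jump, Jump, Jump): Bidder 1 can switch to Honest (6 → 14). Not NE.
(Jump, Jump, Snipe): Bidder 3 can switch to Jump (1 → 9). Not NE.
(Jump, Snipe, Jump): Bidder 1 can switch to Aggressive (3 → 13). Not NE.
(Jump, Snipe, Snipe): Bidder 1 can switch to Aggressive (5 → 19). Not NE.

none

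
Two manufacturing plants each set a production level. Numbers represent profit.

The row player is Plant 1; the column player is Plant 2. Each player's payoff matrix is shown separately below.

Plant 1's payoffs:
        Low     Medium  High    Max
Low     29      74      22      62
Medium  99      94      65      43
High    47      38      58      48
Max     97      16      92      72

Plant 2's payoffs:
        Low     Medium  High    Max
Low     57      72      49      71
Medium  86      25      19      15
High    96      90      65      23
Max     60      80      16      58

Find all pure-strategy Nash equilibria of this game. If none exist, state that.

Pure NE: (Medium, Low)

Plant 1 against Low: payoffs 29, 99, 47, 97 → best response Medium.
Plant 1 against Medium: payoffs 74, 94, 38, 16 → best response Medium.
Plant 1 against High: payoffs 22, 65, 58, 92 → best response Max.
Plant 1 against Max: payoffs 62, 43, 48, 72 → best response Max.
Plant 2 against Low: payoffs 57, 72, 49, 71 → best response Medium.
Plant 2 against Medium: payoffs 86, 25, 19, 15 → best response Low.
Plant 2 against High: payoffs 96, 90, 65, 23 → best response Low.
Plant 2 against Max: payoffs 60, 80, 16, 58 → best response Medium.
Mutual best responses: (Medium, Low).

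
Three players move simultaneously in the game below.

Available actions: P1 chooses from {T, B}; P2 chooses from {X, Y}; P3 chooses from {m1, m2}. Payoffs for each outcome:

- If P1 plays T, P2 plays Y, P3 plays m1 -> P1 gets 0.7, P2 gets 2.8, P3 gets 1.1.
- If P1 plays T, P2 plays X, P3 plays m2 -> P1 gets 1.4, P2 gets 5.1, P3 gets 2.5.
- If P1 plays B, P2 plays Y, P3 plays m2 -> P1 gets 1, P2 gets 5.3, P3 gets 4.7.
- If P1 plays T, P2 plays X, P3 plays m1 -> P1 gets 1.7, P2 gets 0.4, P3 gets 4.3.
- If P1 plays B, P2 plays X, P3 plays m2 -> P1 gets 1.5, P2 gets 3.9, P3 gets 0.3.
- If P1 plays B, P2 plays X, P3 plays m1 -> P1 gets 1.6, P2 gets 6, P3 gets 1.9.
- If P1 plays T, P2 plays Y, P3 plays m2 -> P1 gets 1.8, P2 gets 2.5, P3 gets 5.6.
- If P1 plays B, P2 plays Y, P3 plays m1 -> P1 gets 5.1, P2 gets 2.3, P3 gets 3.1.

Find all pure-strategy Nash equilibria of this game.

This game has no pure Nash equilibrium.

P1 against (X, m1): payoffs 1.7, 1.6 → best response T.
P1 against (X, m2): payoffs 1.4, 1.5 → best response B.
P1 against (Y, m1): payoffs 0.7, 5.1 → best response B.
P1 against (Y, m2): payoffs 1.8, 1 → best response T.
P2 against (T, m1): payoffs 0.4, 2.8 → best response Y.
P2 against (T, m2): payoffs 5.1, 2.5 → best response X.
P2 against (B, m1): payoffs 6, 2.3 → best response X.
P2 against (B, m2): payoffs 3.9, 5.3 → best response Y.
P3 against (T, X): payoffs 4.3, 2.5 → best response m1.
P3 against (T, Y): payoffs 1.1, 5.6 → best response m2.
P3 against (B, X): payoffs 1.9, 0.3 → best response m1.
P3 against (B, Y): payoffs 3.1, 4.7 → best response m2.
No profile is a mutual best response for all players.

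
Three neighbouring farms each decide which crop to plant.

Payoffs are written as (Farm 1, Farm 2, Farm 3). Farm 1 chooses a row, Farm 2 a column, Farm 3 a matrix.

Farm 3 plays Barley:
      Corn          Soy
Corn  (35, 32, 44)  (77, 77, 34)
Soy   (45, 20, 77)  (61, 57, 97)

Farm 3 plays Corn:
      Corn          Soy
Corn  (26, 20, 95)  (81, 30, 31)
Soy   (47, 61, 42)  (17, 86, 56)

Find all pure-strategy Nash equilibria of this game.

Pure NE: (Corn, Soy, Barley)

For each strategy profile, look for a profitable unilateral deviation.
(Corn, Corn, Barley): Farm 1 can switch to Soy (35 → 45). Not NE.
(Corn, Corn, Corn): Farm 1 can switch to Soy (26 → 47). Not NE.
(Corn, Soy, Barley): Farm 1 gets 77, best alternative 61; Farm 2 gets 77, best alternative 32; Farm 3 gets 34, best alternative 31. No profitable deviation — NE.
(Corn, Soy, Corn): Farm 3 can switch to Barley (31 → 34). Not NE.
(Soy, Corn, Barley): Farm 2 can switch to Soy (20 → 57). Not NE.
(Soy, Corn, Corn): Farm 2 can switch to Soy (61 → 86). Not NE.
(Soy, Soy, Barley): Farm 1 can switch to Corn (61 → 77). Not NE.
(Soy, Soy, Corn): Farm 1 can switch to Corn (17 → 81). Not NE.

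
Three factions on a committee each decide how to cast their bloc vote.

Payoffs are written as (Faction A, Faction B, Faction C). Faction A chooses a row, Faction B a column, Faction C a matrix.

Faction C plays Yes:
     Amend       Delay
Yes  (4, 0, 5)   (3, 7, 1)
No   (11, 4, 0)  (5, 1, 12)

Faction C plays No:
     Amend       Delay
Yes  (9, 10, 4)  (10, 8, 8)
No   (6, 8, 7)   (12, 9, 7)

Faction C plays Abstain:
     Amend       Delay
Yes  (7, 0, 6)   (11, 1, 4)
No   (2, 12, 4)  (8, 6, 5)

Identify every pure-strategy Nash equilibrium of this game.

For each strategy profile, look for a profitable unilateral deviation.
(Yes, Amend, Yes): Faction A can switch to No (4 → 11). Not NE.
(Yes, Amend, No): Faction C can switch to Yes (4 → 5). Not NE.
(Yes, Amend, Abstain): Faction B can switch to Delay (0 → 1). Not NE.
(Yes, Delay, Yes): Faction A can switch to No (3 → 5). Not NE.
(Yes, Delay, No): Faction A can switch to No (10 → 12). Not NE.
(Yes, Delay, Abstain): Faction C can switch to No (4 → 8). Not NE.
(The remaining 6 profiles each have a profitable deviation by the same check.)

none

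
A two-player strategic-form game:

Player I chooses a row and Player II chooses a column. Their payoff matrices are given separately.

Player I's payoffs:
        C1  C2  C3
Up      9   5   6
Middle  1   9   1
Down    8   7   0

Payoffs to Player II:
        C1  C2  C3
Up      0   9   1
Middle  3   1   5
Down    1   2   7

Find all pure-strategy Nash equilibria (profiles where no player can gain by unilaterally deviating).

No pure-strategy Nash equilibrium.

For each player, find the best response to each opponent profile; mutual best responses are the pure NE.
Player I against C1: payoffs 9, 1, 8 → best response Up.
Player I against C2: payoffs 5, 9, 7 → best response Middle.
Player I against C3: payoffs 6, 1, 0 → best response Up.
Player II against Up: payoffs 0, 9, 1 → best response C2.
Player II against Middle: payoffs 3, 1, 5 → best response C3.
Player II against Down: payoffs 1, 2, 7 → best response C3.
No profile is a mutual best response for all players.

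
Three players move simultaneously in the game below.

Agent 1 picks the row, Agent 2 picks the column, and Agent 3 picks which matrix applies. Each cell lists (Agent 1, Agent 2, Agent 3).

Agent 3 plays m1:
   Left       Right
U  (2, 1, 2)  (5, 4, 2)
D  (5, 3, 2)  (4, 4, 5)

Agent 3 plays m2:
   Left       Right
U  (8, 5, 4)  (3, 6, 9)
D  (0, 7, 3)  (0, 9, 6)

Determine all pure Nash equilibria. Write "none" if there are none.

(U, Right, m2)

Mark each player's best response to every combination of opponents' strategies; a profile where every player is best-responding is a pure Nash equilibrium.
Agent 1 against (Left, m1): payoffs 2, 5 → best response D.
Agent 1 against (Left, m2): payoffs 8, 0 → best response U.
Agent 1 against (Right, m1): payoffs 5, 4 → best response U.
Agent 1 against (Right, m2): payoffs 3, 0 → best response U.
Agent 2 against (U, m1): payoffs 1, 4 → best response Right.
Agent 2 against (U, m2): payoffs 5, 6 → best response Right.
Agent 2 against (D, m1): payoffs 3, 4 → best response Right.
Agent 2 against (D, m2): payoffs 7, 9 → best response Right.
Agent 3 against (U, Left): payoffs 2, 4 → best response m2.
Agent 3 against (U, Right): payoffs 2, 9 → best response m2.
Agent 3 against (D, Left): payoffs 2, 3 → best response m2.
Agent 3 against (D, Right): payoffs 5, 6 → best response m2.
Mutual best responses: (U, Right, m2).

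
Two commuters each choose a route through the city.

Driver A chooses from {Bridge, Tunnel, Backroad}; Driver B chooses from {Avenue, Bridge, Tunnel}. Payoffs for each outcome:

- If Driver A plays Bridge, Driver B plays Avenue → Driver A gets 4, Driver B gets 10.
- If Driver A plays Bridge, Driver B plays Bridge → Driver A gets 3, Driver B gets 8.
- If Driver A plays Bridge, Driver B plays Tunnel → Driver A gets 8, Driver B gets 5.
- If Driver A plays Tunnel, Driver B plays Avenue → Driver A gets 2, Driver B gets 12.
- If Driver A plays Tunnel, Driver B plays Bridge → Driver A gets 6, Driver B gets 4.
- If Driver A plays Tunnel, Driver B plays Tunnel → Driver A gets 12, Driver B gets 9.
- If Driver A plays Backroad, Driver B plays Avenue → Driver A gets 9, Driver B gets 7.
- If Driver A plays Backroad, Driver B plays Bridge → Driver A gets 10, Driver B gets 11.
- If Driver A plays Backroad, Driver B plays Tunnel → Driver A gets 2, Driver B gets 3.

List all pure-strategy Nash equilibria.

Driver A against Avenue: payoffs 4, 2, 9 → best response Backroad.
Driver A against Bridge: payoffs 3, 6, 10 → best response Backroad.
Driver A against Tunnel: payoffs 8, 12, 2 → best response Tunnel.
Driver B against Bridge: payoffs 10, 8, 5 → best response Avenue.
Driver B against Tunnel: payoffs 12, 4, 9 → best response Avenue.
Driver B against Backroad: payoffs 7, 11, 3 → best response Bridge.
Mutual best responses: (Backroad, Bridge).

Pure NE: (Backroad, Bridge)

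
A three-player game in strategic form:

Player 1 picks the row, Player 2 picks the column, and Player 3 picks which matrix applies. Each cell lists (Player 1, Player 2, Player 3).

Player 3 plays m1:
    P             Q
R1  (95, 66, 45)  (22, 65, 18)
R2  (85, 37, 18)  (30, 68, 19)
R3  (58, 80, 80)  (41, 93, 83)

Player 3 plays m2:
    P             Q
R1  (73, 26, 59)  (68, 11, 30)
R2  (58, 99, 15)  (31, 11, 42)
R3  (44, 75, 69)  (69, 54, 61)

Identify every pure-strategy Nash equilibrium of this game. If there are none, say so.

(R1, P, m1): Player 3 can switch to m2 (45 → 59). Not NE.
(R1, P, m2): Player 1 gets 73, best alternative 58; Player 2 gets 26, best alternative 11; Player 3 gets 59, best alternative 45. No profitable deviation — NE.
(R1, Q, m1): Player 1 can switch to R2 (22 → 30). Not NE.
(R1, Q, m2): Player 1 can switch to R3 (68 → 69). Not NE.
(R2, P, m1): Player 1 can switch to R1 (85 → 95). Not NE.
(R2, P, m2): Player 1 can switch to R1 (58 → 73). Not NE.
(R2, Q, m1): Player 1 can switch to R3 (30 → 41). Not NE.
(R2, Q, m2): Player 1 can switch to R1 (31 → 68). Not NE.
(R3, P, m1): Player 1 can switch to R1 (58 → 95). Not NE.
(R3, P, m2): Player 1 can switch to R1 (44 → 73). Not NE.
(R3, Q, m1): Player 1 gets 41, best alternative 30; Player 2 gets 93, best alternative 80; Player 3 gets 83, best alternative 61. No profitable deviation — NE.
(R3, Q, m2): Player 2 can switch to P (54 → 75). Not NE.

The pure Nash equilibria are (R1, P, m2) and (R3, Q, m1).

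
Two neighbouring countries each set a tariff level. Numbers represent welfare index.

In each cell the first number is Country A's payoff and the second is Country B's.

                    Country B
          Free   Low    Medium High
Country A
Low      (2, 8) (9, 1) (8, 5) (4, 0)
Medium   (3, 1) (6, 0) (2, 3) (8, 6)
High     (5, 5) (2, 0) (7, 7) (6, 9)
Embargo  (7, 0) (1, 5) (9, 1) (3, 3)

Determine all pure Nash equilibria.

For each player, find the best response to each opponent profile; mutual best responses are the pure NE.
Country A against Free: payoffs 2, 3, 5, 7 → best response Embargo.
Country A against Low: payoffs 9, 6, 2, 1 → best response Low.
Country A against Medium: payoffs 8, 2, 7, 9 → best response Embargo.
Country A against High: payoffs 4, 8, 6, 3 → best response Medium.
Country B against Low: payoffs 8, 1, 5, 0 → best response Free.
Country B against Medium: payoffs 1, 0, 3, 6 → best response High.
Country B against High: payoffs 5, 0, 7, 9 → best response High.
Country B against Embargo: payoffs 0, 5, 1, 3 → best response Low.
Mutual best responses: (Medium, High).

The unique pure-strategy Nash equilibrium is (Medium, High).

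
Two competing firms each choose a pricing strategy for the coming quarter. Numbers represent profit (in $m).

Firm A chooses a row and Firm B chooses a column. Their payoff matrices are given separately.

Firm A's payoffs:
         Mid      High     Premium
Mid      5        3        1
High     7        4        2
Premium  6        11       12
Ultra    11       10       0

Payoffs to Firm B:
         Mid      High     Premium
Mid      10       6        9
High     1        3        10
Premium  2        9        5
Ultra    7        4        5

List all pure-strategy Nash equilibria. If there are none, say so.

(Mid, Mid): Firm A can switch to High (5 → 7). Not NE.
(Mid, High): Firm A can switch to High (3 → 4). Not NE.
(Mid, Premium): Firm A can switch to High (1 → 2). Not NE.
(High, Mid): Firm A can switch to Ultra (7 → 11). Not NE.
(High, High): Firm A can switch to Premium (4 → 11). Not NE.
(High, Premium): Firm A can switch to Premium (2 → 12). Not NE.
(Premium, High): Firm A gets 11, best alternative 10; Firm B gets 9, best alternative 5. No profitable deviation — NE.
(Ultra, Mid): Firm A gets 11, best alternative 7; Firm B gets 7, best alternative 5. No profitable deviation — NE.
(The remaining 4 profiles each have a profitable deviation by the same check.)

Pure-strategy Nash equilibria: (Premium, High), (Ultra, Mid)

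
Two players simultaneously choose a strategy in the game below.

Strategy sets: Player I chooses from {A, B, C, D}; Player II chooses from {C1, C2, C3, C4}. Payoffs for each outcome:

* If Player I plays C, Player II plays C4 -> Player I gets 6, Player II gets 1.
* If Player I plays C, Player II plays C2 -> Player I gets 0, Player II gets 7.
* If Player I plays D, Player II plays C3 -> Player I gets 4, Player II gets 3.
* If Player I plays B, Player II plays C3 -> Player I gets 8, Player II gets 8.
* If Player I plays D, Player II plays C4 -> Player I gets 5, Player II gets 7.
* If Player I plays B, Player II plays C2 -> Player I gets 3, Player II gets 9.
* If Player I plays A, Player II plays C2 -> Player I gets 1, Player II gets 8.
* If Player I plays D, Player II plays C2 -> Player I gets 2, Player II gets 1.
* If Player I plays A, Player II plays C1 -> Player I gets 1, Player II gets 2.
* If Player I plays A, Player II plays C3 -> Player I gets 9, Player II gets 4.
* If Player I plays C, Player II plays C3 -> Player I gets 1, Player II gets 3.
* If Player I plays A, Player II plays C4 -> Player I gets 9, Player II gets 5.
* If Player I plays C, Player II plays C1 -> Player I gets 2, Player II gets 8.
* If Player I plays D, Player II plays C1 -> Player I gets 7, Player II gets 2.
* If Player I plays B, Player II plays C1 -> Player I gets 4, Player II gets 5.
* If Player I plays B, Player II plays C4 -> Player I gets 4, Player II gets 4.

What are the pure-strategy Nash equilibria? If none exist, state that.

For each strategy profile, look for a profitable unilateral deviation.
(A, C1): Player I can switch to B (1 → 4). Not NE.
(A, C2): Player I can switch to B (1 → 3). Not NE.
(A, C3): Player II can switch to C2 (4 → 8). Not NE.
(A, C4): Player II can switch to C2 (5 → 8). Not NE.
(B, C1): Player I can switch to D (4 → 7). Not NE.
(B, C2): Player I gets 3, best alternative 2; Player II gets 9, best alternative 8. No profitable deviation — NE.
(B, C3): Player I can switch to A (8 → 9). Not NE.
(The remaining 9 profiles each have a profitable deviation by the same check.)

The unique pure-strategy Nash equilibrium is (B, C2).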